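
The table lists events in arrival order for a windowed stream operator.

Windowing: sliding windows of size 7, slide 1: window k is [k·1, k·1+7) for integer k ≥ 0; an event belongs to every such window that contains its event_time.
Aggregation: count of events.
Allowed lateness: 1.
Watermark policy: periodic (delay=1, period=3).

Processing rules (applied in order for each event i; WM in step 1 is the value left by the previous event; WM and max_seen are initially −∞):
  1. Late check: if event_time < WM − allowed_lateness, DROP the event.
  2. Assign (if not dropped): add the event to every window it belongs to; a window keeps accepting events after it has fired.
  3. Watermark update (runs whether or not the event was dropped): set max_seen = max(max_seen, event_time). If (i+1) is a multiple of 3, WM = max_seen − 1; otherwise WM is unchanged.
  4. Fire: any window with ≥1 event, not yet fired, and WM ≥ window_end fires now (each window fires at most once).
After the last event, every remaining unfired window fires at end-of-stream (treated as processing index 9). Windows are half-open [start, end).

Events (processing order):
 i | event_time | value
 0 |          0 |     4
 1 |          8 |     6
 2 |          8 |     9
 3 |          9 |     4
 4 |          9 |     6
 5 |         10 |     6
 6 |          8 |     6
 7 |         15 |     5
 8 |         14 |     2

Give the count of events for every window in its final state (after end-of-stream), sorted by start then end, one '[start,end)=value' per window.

[0,7)=1 [2,9)=3 [3,10)=5 [4,11)=6 [5,12)=6 [6,13)=6 [7,14)=6 [8,15)=7 [9,16)=5 [10,17)=3 [11,18)=2 [12,19)=2 [13,20)=2 [14,21)=2 [15,22)=1

i=0 t=0 v=4: → [0,7); WM=−∞
i=1 t=8 v=6: → [8,15),[7,14),[6,13),[5,12),[4,11),[3,10),[2,9); WM=−∞
i=2 t=8 v=9: → [8,15),[7,14),[6,13),[5,12),[4,11),[3,10),[2,9); WM=7; [0,7) fires=1
i=3 t=9 v=4: → [9,16),[8,15),[7,14),[6,13),[5,12),[4,11),[3,10); WM=7
i=4 t=9 v=6: → [9,16),[8,15),[7,14),[6,13),[5,12),[4,11),[3,10); WM=7
i=5 t=10 v=6: → [10,17),[9,16),[8,15),[7,14),[6,13),[5,12),[4,11); WM=9; [2,9) fires=2
i=6 t=8 v=6: → [8,15),[7,14),[6,13),[5,12),[4,11),[3,10),[2,9); WM=9
i=7 t=15 v=5: → [15,22),[14,21),[13,20),[12,19),[11,18),[10,17),[9,16); WM=9
i=8 t=14 v=2: → [14,21),[13,20),[12,19),[11,18),[10,17),[9,16),[8,15); WM=14; [3,10) fires=5 [4,11) fires=6 [5,12) fires=6 [6,13) fires=6 [7,14) fires=6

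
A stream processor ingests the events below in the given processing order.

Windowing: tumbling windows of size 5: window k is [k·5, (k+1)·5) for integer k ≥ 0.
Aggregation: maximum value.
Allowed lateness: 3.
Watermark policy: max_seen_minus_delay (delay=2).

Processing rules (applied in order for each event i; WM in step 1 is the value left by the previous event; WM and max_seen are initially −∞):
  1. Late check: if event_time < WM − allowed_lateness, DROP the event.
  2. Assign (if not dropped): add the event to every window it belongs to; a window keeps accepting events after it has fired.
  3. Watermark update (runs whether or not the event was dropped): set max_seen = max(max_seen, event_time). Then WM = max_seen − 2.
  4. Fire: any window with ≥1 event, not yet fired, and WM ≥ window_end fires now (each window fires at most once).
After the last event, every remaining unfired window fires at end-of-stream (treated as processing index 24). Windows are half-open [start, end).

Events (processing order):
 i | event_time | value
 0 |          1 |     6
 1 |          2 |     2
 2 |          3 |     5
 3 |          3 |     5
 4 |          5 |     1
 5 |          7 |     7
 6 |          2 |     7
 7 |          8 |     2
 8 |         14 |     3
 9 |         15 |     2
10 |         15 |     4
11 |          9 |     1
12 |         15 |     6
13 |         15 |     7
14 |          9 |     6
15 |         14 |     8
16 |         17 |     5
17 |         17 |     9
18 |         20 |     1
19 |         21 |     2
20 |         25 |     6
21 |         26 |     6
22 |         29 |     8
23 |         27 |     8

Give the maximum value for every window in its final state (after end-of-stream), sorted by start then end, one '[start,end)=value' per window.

i=0 t=1 v=6: → [0,5); WM=-1
i=1 t=2 v=2: → [0,5); WM=0
i=2 t=3 v=5: → [0,5); WM=1
i=3 t=3 v=5: → [0,5); WM=1
i=4 t=5 v=1: → [5,10); WM=3
i=5 t=7 v=7: → [5,10); WM=5; [0,5) fires=6
i=6 t=2 v=7: → [0,5); WM=5
i=7 t=8 v=2: → [5,10); WM=6
i=8 t=14 v=3: → [10,15); WM=12; [5,10) fires=7
i=9 t=15 v=2: → [15,20); WM=13
i=10 t=15 v=4: → [15,20); WM=13
i=11 t=9 v=1: DROP (t<13-3); WM=13
i=12 t=15 v=6: → [15,20); WM=13
i=13 t=15 v=7: → [15,20); WM=13
i=14 t=9 v=6: DROP (t<13-3); WM=13
i=15 t=14 v=8: → [10,15); WM=13
i=16 t=17 v=5: → [15,20); WM=15; [10,15) fires=8
i=17 t=17 v=9: → [15,20); WM=15
i=18 t=20 v=1: → [20,25); WM=18
i=19 t=21 v=2: → [20,25); WM=19
i=20 t=25 v=6: → [25,30); WM=23; [15,20) fires=9
i=21 t=26 v=6: → [25,30); WM=24
i=22 t=29 v=8: → [25,30); WM=27; [20,25) fires=2
i=23 t=27 v=8: → [25,30); WM=27

[0,5)=7 [5,10)=7 [10,15)=8 [15,20)=9 [20,25)=2 [25,30)=8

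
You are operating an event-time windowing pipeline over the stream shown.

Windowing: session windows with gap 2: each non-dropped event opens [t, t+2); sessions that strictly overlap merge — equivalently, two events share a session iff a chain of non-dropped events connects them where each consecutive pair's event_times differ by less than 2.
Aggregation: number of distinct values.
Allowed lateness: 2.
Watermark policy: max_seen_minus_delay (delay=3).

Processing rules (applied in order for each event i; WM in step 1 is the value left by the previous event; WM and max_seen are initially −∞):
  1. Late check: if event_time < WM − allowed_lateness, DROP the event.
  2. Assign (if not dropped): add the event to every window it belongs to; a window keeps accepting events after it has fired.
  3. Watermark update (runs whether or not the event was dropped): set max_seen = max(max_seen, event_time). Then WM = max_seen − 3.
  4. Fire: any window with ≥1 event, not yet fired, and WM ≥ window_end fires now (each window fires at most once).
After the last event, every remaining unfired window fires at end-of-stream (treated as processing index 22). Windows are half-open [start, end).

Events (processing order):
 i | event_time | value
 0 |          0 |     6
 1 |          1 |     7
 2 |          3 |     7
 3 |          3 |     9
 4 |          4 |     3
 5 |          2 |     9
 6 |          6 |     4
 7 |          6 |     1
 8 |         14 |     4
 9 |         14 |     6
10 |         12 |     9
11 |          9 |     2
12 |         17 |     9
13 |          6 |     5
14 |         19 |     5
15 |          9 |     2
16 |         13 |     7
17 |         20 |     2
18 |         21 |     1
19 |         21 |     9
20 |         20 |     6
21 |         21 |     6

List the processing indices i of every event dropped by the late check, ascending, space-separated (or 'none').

i=0 t=0 v=6: → [0,2); WM=-3
i=1 t=1 v=7: → [0,3); WM=-2
i=2 t=3 v=7: → [3,5); WM=0
i=3 t=3 v=9: → [3,5); WM=0
i=4 t=4 v=3: → [3,6); WM=1
i=5 t=2 v=9: → [0,6); WM=1
i=6 t=6 v=4: → [6,8); WM=3
i=7 t=6 v=1: → [6,8); WM=3
i=8 t=14 v=4: → [14,16); WM=11
i=9 t=14 v=6: → [14,16); WM=11
i=10 t=12 v=9: → [12,14); WM=11
i=11 t=9 v=2: → [9,11); WM=11
i=12 t=17 v=9: → [17,19); WM=14
i=13 t=6 v=5: DROP (t<14-2); WM=14
i=14 t=19 v=5: → [19,21); WM=16
i=15 t=9 v=2: DROP (t<16-2); WM=16
i=16 t=13 v=7: DROP (t<16-2); WM=16
i=17 t=20 v=2: → [19,22); WM=17
i=18 t=21 v=1: → [19,23); WM=18
i=19 t=21 v=9: → [19,23); WM=18
i=20 t=20 v=6: → [19,23); WM=18
i=21 t=21 v=6: → [19,23); WM=18

13 15 16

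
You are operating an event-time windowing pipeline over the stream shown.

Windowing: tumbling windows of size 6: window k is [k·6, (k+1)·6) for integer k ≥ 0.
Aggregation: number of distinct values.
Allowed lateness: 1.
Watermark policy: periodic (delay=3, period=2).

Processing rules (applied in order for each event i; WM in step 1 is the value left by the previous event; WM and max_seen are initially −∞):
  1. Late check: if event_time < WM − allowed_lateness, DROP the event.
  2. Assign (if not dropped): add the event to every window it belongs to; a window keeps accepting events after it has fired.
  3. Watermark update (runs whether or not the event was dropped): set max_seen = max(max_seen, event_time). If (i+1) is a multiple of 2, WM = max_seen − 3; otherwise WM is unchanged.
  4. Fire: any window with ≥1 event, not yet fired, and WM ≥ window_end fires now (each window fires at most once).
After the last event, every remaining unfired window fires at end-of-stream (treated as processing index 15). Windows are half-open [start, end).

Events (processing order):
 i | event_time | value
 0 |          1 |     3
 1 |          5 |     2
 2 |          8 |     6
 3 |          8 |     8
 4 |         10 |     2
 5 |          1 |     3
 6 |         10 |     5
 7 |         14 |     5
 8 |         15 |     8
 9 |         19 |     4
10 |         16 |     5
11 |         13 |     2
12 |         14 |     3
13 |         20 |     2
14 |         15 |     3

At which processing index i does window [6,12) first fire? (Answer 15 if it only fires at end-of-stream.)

i=0 t=1 v=3: → [0,6); WM=−∞
i=1 t=5 v=2: → [0,6); WM=2
i=2 t=8 v=6: → [6,12); WM=2
i=3 t=8 v=8: → [6,12); WM=5
i=4 t=10 v=2: → [6,12); WM=5
i=5 t=1 v=3: DROP (t<5-1); WM=7; [0,6) fires=2
i=6 t=10 v=5: → [6,12); WM=7
i=7 t=14 v=5: → [12,18); WM=11
i=8 t=15 v=8: → [12,18); WM=11
i=9 t=19 v=4: → [18,24); WM=16; [6,12) fires=4
i=10 t=16 v=5: → [12,18); WM=16
i=11 t=13 v=2: DROP (t<16-1); WM=16
i=12 t=14 v=3: DROP (t<16-1); WM=16
i=13 t=20 v=2: → [18,24); WM=17
i=14 t=15 v=3: DROP (t<17-1); WM=17

9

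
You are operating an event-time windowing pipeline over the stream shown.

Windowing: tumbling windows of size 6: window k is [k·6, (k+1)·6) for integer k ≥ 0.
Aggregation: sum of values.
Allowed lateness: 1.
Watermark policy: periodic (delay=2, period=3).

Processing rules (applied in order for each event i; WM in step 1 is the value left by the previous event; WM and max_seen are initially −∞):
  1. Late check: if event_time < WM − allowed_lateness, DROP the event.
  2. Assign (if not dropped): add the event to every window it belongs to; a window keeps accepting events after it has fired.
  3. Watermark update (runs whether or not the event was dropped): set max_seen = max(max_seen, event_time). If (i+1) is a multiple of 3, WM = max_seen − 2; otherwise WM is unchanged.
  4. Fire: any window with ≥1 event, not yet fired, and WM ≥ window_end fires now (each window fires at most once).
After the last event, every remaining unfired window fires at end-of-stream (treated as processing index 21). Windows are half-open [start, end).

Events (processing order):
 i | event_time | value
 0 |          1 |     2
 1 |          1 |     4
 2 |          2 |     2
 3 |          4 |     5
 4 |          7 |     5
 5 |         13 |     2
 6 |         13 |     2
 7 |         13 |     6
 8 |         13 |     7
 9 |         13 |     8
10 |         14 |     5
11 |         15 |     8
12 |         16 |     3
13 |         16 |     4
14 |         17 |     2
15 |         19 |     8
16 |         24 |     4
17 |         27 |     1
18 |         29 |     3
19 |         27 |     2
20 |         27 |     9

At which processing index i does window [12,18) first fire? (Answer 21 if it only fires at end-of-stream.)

17

i=0 t=1 v=2: → [0,6); WM=−∞
i=1 t=1 v=4: → [0,6); WM=−∞
i=2 t=2 v=2: → [0,6); WM=0
i=3 t=4 v=5: → [0,6); WM=0
i=4 t=7 v=5: → [6,12); WM=0
i=5 t=13 v=2: → [12,18); WM=11; [0,6) fires=13
i=6 t=13 v=2: → [12,18); WM=11
i=7 t=13 v=6: → [12,18); WM=11
i=8 t=13 v=7: → [12,18); WM=11
i=9 t=13 v=8: → [12,18); WM=11
i=10 t=14 v=5: → [12,18); WM=11
i=11 t=15 v=8: → [12,18); WM=13; [6,12) fires=5
i=12 t=16 v=3: → [12,18); WM=13
i=13 t=16 v=4: → [12,18); WM=13
i=14 t=17 v=2: → [12,18); WM=15
i=15 t=19 v=8: → [18,24); WM=15
i=16 t=24 v=4: → [24,30); WM=15
i=17 t=27 v=1: → [24,30); WM=25; [12,18) fires=47 [18,24) fires=8
i=18 t=29 v=3: → [24,30); WM=25
i=19 t=27 v=2: → [24,30); WM=25
i=20 t=27 v=9: → [24,30); WM=27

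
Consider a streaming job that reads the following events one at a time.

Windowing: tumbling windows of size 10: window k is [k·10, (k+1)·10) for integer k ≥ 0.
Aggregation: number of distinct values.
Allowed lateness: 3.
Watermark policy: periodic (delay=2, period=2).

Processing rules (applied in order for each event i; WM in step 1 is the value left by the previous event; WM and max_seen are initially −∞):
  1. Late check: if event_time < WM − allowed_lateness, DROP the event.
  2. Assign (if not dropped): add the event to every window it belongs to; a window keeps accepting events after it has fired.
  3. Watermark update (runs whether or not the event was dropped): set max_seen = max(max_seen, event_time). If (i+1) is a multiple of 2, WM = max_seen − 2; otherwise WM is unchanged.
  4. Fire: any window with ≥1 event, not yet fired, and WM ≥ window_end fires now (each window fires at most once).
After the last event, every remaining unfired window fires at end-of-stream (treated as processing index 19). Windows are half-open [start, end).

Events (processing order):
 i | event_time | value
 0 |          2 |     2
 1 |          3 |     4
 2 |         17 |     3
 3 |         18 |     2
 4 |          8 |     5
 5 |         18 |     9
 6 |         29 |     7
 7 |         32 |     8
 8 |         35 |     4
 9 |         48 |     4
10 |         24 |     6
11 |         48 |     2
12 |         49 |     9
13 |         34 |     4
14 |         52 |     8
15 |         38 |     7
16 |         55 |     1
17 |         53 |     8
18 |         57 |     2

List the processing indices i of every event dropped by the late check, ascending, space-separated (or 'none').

i=0 t=2 v=2: → [0,10); WM=−∞
i=1 t=3 v=4: → [0,10); WM=1
i=2 t=17 v=3: → [10,20); WM=1
i=3 t=18 v=2: → [10,20); WM=16; [0,10) fires=2
i=4 t=8 v=5: DROP (t<16-3); WM=16
i=5 t=18 v=9: → [10,20); WM=16
i=6 t=29 v=7: → [20,30); WM=16
i=7 t=32 v=8: → [30,40); WM=30; [10,20) fires=3 [20,30) fires=1
i=8 t=35 v=4: → [30,40); WM=30
i=9 t=48 v=4: → [40,50); WM=46; [30,40) fires=2
i=10 t=24 v=6: DROP (t<46-3); WM=46
i=11 t=48 v=2: → [40,50); WM=46
i=12 t=49 v=9: → [40,50); WM=46
i=13 t=34 v=4: DROP (t<46-3); WM=47
i=14 t=52 v=8: → [50,60); WM=47
i=15 t=38 v=7: DROP (t<47-3); WM=50; [40,50) fires=3
i=16 t=55 v=1: → [50,60); WM=50
i=17 t=53 v=8: → [50,60); WM=53
i=18 t=57 v=2: → [50,60); WM=53

4 10 13 15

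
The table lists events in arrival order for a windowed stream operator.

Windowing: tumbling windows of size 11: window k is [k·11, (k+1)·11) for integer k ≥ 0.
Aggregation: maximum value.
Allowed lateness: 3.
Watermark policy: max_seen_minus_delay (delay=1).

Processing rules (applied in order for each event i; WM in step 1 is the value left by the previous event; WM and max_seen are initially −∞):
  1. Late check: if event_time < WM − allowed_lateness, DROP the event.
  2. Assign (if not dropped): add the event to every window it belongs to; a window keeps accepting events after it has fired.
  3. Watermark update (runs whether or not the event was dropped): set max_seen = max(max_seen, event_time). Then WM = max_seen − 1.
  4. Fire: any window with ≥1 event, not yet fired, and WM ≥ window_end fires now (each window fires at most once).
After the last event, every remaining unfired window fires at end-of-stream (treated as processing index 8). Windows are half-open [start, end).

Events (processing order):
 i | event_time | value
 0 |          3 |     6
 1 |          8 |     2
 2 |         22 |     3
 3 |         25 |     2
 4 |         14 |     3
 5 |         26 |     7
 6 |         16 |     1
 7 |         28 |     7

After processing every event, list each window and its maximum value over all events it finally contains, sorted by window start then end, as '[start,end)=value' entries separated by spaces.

[0,11)=6 [22,33)=7

i=0 t=3 v=6: → [0,11); WM=2
i=1 t=8 v=2: → [0,11); WM=7
i=2 t=22 v=3: → [22,33); WM=21; [0,11) fires=6
i=3 t=25 v=2: → [22,33); WM=24
i=4 t=14 v=3: DROP (t<24-3); WM=24
i=5 t=26 v=7: → [22,33); WM=25
i=6 t=16 v=1: DROP (t<25-3); WM=25
i=7 t=28 v=7: → [22,33); WM=27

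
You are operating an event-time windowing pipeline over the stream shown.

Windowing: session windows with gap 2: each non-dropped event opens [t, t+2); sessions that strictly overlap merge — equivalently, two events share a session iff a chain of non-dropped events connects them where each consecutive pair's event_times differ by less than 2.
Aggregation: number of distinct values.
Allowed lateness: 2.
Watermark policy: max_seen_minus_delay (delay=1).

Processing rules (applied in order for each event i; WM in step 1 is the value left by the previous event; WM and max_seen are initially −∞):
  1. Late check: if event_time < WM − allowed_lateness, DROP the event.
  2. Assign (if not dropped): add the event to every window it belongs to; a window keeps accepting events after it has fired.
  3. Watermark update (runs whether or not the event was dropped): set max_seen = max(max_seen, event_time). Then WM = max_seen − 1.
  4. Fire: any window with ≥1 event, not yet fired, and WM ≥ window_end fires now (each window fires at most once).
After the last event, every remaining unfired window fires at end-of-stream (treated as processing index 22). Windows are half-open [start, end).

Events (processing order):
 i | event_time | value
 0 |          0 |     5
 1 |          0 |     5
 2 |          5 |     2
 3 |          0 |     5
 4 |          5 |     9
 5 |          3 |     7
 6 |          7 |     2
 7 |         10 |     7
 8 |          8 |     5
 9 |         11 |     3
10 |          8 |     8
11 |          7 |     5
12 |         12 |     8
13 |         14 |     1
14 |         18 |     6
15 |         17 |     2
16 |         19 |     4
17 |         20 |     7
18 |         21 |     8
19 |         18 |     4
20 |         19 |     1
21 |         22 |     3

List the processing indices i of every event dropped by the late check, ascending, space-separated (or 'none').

i=0 t=0 v=5: → [0,2); WM=-1
i=1 t=0 v=5: → [0,2); WM=-1
i=2 t=5 v=2: → [5,7); WM=4
i=3 t=0 v=5: DROP (t<4-2); WM=4
i=4 t=5 v=9: → [5,7); WM=4
i=5 t=3 v=7: → [3,5); WM=4
i=6 t=7 v=2: → [7,9); WM=6
i=7 t=10 v=7: → [10,12); WM=9
i=8 t=8 v=5: → [7,10); WM=9
i=9 t=11 v=3: → [10,13); WM=10
i=10 t=8 v=8: → [7,10); WM=10
i=11 t=7 v=5: DROP (t<10-2); WM=10
i=12 t=12 v=8: → [10,14); WM=11
i=13 t=14 v=1: → [14,16); WM=13
i=14 t=18 v=6: → [18,20); WM=17
i=15 t=17 v=2: → [17,20); WM=17
i=16 t=19 v=4: → [17,21); WM=18
i=17 t=20 v=7: → [17,22); WM=19
i=18 t=21 v=8: → [17,23); WM=20
i=19 t=18 v=4: → [17,23); WM=20
i=20 t=19 v=1: → [17,23); WM=20
i=21 t=22 v=3: → [17,24); WM=21

3 11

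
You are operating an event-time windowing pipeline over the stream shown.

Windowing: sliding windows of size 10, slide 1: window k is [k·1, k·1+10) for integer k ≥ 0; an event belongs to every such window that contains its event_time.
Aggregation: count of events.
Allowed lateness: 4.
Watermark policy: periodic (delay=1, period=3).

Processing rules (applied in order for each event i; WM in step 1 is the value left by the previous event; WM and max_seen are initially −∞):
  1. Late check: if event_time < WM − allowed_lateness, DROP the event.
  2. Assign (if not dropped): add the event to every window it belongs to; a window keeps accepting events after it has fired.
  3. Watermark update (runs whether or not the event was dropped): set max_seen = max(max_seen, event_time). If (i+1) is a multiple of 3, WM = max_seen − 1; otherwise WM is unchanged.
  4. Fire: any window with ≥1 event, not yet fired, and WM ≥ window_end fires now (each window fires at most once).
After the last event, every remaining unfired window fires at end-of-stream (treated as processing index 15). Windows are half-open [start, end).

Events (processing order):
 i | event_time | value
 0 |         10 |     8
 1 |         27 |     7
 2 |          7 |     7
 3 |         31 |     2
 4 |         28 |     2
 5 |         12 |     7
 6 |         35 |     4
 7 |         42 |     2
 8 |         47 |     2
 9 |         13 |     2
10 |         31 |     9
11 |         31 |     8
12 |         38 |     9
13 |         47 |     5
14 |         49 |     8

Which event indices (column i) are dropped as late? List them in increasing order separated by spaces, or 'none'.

5 9 10 11 12

i=0 t=10 v=8: → [10,20),[9,19),[8,18),[7,17),[6,16),[5,15),[4,14),[3,13),[2,12),[1,11); WM=−∞
i=1 t=27 v=7: → [27,37),[26,36),[25,35),[24,34),[23,33),[22,32),[21,31),[20,30),[19,29),[18,28); WM=−∞
i=2 t=7 v=7: → [7,17),[6,16),[5,15),[4,14),[3,13),[2,12),[1,11),[0,10); WM=26; [0,10) fires=1 [1,11) fires=2 [2,12) fires=2 [3,13) fires=2 [4,14) fires=2 [5,15) fires=2 [6,16) fires=2 [7,17) fires=2 [8,18) fires=1 [9,19) fires=1 [10,20) fires=1
i=3 t=31 v=2: → [31,41),[30,40),[29,39),[28,38),[27,37),[26,36),[25,35),[24,34),[23,33),[22,32); WM=26
i=4 t=28 v=2: → [28,38),[27,37),[26,36),[25,35),[24,34),[23,33),[22,32),[21,31),[20,30),[19,29); WM=26
i=5 t=12 v=7: DROP (t<26-4); WM=30; [18,28) fires=1 [19,29) fires=2 [20,30) fires=2
i=6 t=35 v=4: → [35,45),[34,44),[33,43),[32,42),[31,41),[30,40),[29,39),[28,38),[27,37),[26,36); WM=30
i=7 t=42 v=2: → [42,52),[41,51),[40,50),[39,49),[38,48),[37,47),[36,46),[35,45),[34,44),[33,43); WM=30
i=8 t=47 v=2: → [47,57),[46,56),[45,55),[44,54),[43,53),[42,52),[41,51),[40,50),[39,49),[38,48); WM=46; [21,31) fires=2 [22,32) fires=3 [23,33) fires=3 [24,34) fires=3 [25,35) fires=3 [26,36) fires=4 [27,37) fires=4 [28,38) fires=3 [29,39) fires=2 [30,40) fires=2 [31,41) fires=2 [32,42) fires=1 [33,43) fires=2 [34,44) fires=2 [35,45) fires=2 [36,46) fires=1
i=9 t=13 v=2: DROP (t<46-4); WM=46
i=10 t=31 v=9: DROP (t<46-4); WM=46
i=11 t=31 v=8: DROP (t<46-4); WM=46
i=12 t=38 v=9: DROP (t<46-4); WM=46
i=13 t=47 v=5: → [47,57),[46,56),[45,55),[44,54),[43,53),[42,52),[41,51),[40,50),[39,49),[38,48); WM=46
i=14 t=49 v=8: → [49,59),[48,58),[47,57),[46,56),[45,55),[44,54),[43,53),[42,52),[41,51),[40,50); WM=48; [37,47) fires=1 [38,48) fires=3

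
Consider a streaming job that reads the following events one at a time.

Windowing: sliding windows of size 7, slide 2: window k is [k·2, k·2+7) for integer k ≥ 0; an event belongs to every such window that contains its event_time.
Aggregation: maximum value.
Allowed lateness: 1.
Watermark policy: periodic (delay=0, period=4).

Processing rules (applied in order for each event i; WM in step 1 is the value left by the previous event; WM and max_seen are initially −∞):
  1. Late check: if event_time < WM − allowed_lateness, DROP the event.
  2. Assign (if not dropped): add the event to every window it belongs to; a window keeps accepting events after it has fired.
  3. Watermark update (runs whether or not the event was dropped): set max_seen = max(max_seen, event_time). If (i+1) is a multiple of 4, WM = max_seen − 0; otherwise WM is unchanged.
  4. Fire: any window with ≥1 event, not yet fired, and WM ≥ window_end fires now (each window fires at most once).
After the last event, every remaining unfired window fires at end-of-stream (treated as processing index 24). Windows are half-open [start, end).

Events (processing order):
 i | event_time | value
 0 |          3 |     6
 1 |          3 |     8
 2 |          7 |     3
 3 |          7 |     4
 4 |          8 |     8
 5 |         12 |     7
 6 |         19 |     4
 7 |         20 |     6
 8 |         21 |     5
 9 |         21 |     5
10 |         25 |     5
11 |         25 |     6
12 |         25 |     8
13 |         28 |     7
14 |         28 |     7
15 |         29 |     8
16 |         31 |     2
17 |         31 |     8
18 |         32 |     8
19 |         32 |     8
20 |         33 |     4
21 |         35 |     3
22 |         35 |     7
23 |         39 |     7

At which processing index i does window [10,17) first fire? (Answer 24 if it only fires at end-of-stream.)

7

i=0 t=3 v=6: → [2,9),[0,7); WM=−∞
i=1 t=3 v=8: → [2,9),[0,7); WM=−∞
i=2 t=7 v=3: → [6,13),[4,11),[2,9); WM=−∞
i=3 t=7 v=4: → [6,13),[4,11),[2,9); WM=7; [0,7) fires=8
i=4 t=8 v=8: → [8,15),[6,13),[4,11),[2,9); WM=7
i=5 t=12 v=7: → [12,19),[10,17),[8,15),[6,13); WM=7
i=6 t=19 v=4: → [18,25),[16,23),[14,21); WM=7
i=7 t=20 v=6: → [20,27),[18,25),[16,23),[14,21); WM=20; [2,9) fires=8 [4,11) fires=8 [6,13) fires=8 [8,15) fires=8 [10,17) fires=7 [12,19) fires=7
i=8 t=21 v=5: → [20,27),[18,25),[16,23); WM=20
i=9 t=21 v=5: → [20,27),[18,25),[16,23); WM=20
i=10 t=25 v=5: → [24,31),[22,29),[20,27); WM=20
i=11 t=25 v=6: → [24,31),[22,29),[20,27); WM=25; [14,21) fires=6 [16,23) fires=6 [18,25) fires=6
i=12 t=25 v=8: → [24,31),[22,29),[20,27); WM=25
i=13 t=28 v=7: → [28,35),[26,33),[24,31),[22,29); WM=25
i=14 t=28 v=7: → [28,35),[26,33),[24,31),[22,29); WM=25
i=15 t=29 v=8: → [28,35),[26,33),[24,31); WM=29; [20,27) fires=8 [22,29) fires=8
i=16 t=31 v=2: → [30,37),[28,35),[26,33); WM=29
i=17 t=31 v=8: → [30,37),[28,35),[26,33); WM=29
i=18 t=32 v=8: → [32,39),[30,37),[28,35),[26,33); WM=29
i=19 t=32 v=8: → [32,39),[30,37),[28,35),[26,33); WM=32; [24,31) fires=8
i=20 t=33 v=4: → [32,39),[30,37),[28,35); WM=32
i=21 t=35 v=3: → [34,41),[32,39),[30,37); WM=32
i=22 t=35 v=7: → [34,41),[32,39),[30,37); WM=32
i=23 t=39 v=7: → [38,45),[36,43),[34,41); WM=39; [26,33) fires=8 [28,35) fires=8 [30,37) fires=8 [32,39) fires=8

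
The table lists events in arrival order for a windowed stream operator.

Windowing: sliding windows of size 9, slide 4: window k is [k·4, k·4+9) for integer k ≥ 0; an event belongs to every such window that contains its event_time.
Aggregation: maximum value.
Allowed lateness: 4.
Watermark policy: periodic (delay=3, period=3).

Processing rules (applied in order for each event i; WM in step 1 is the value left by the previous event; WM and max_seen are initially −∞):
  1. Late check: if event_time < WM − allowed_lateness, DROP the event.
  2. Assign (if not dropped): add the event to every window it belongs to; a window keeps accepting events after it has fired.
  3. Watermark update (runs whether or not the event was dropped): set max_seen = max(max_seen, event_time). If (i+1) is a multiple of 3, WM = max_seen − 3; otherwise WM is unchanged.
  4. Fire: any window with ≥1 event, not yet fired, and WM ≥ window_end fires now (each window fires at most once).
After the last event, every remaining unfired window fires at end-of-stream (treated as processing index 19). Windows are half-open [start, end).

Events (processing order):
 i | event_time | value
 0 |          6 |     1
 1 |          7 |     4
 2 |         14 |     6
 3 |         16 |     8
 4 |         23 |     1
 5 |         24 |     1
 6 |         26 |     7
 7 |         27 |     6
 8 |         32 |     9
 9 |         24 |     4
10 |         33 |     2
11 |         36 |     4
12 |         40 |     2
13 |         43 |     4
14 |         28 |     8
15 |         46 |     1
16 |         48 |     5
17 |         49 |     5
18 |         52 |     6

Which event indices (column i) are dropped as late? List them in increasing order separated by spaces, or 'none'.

9 14

i=0 t=6 v=1: → [4,13),[0,9); WM=−∞
i=1 t=7 v=4: → [4,13),[0,9); WM=−∞
i=2 t=14 v=6: → [12,21),[8,17); WM=11; [0,9) fires=4
i=3 t=16 v=8: → [16,25),[12,21),[8,17); WM=11
i=4 t=23 v=1: → [20,29),[16,25); WM=11
i=5 t=24 v=1: → [24,33),[20,29),[16,25); WM=21; [4,13) fires=4 [8,17) fires=8 [12,21) fires=8
i=6 t=26 v=7: → [24,33),[20,29); WM=21
i=7 t=27 v=6: → [24,33),[20,29); WM=21
i=8 t=32 v=9: → [32,41),[28,37),[24,33); WM=29; [16,25) fires=8 [20,29) fires=7
i=9 t=24 v=4: DROP (t<29-4); WM=29
i=10 t=33 v=2: → [32,41),[28,37); WM=29
i=11 t=36 v=4: → [36,45),[32,41),[28,37); WM=33; [24,33) fires=9
i=12 t=40 v=2: → [40,49),[36,45),[32,41); WM=33
i=13 t=43 v=4: → [40,49),[36,45); WM=33
i=14 t=28 v=8: DROP (t<33-4); WM=40; [28,37) fires=9
i=15 t=46 v=1: → [44,53),[40,49); WM=40
i=16 t=48 v=5: → [48,57),[44,53),[40,49); WM=40
i=17 t=49 v=5: → [48,57),[44,53); WM=46; [32,41) fires=9 [36,45) fires=4
i=18 t=52 v=6: → [52,61),[48,57),[44,53); WM=46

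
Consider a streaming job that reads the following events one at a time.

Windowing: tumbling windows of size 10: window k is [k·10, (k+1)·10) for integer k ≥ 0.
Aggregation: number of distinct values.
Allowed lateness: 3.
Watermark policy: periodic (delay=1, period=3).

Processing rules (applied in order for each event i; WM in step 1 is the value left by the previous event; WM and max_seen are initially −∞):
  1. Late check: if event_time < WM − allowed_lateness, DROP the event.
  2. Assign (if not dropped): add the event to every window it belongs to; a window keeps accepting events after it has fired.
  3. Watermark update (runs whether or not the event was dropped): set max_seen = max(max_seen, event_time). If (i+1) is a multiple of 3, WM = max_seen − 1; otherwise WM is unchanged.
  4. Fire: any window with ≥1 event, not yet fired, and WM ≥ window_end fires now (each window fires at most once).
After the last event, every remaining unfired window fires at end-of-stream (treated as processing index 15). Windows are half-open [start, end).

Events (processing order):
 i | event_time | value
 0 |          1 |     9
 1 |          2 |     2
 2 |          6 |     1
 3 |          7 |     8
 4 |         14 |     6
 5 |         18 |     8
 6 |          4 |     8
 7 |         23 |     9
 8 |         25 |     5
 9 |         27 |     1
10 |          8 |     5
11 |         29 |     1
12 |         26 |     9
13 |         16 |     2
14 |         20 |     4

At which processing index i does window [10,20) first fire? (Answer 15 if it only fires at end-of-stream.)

i=0 t=1 v=9: → [0,10); WM=−∞
i=1 t=2 v=2: → [0,10); WM=−∞
i=2 t=6 v=1: → [0,10); WM=5
i=3 t=7 v=8: → [0,10); WM=5
i=4 t=14 v=6: → [10,20); WM=5
i=5 t=18 v=8: → [10,20); WM=17; [0,10) fires=4
i=6 t=4 v=8: DROP (t<17-3); WM=17
i=7 t=23 v=9: → [20,30); WM=17
i=8 t=25 v=5: → [20,30); WM=24; [10,20) fires=2
i=9 t=27 v=1: → [20,30); WM=24
i=10 t=8 v=5: DROP (t<24-3); WM=24
i=11 t=29 v=1: → [20,30); WM=28
i=12 t=26 v=9: → [20,30); WM=28
i=13 t=16 v=2: DROP (t<28-3); WM=28
i=14 t=20 v=4: DROP (t<28-3); WM=28

8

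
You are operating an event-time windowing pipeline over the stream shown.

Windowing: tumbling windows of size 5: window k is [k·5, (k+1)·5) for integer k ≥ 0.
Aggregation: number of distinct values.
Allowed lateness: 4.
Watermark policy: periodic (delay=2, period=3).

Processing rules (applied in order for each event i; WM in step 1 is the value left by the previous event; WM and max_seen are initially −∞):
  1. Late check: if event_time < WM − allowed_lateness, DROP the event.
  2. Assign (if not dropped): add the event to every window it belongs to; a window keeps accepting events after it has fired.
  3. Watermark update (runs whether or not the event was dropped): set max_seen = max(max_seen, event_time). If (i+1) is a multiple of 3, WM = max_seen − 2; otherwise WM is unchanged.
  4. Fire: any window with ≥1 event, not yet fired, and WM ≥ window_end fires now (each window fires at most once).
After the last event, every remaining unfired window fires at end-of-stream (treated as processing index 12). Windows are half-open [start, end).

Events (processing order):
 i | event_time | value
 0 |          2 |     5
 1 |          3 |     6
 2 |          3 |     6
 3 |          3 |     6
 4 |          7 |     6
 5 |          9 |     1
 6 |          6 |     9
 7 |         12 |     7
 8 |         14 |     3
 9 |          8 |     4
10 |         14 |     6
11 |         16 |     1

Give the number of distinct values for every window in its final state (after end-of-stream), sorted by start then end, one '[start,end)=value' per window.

[0,5)=2 [5,10)=4 [10,15)=3 [15,20)=1

i=0 t=2 v=5: → [0,5); WM=−∞
i=1 t=3 v=6: → [0,5); WM=−∞
i=2 t=3 v=6: → [0,5); WM=1
i=3 t=3 v=6: → [0,5); WM=1
i=4 t=7 v=6: → [5,10); WM=1
i=5 t=9 v=1: → [5,10); WM=7; [0,5) fires=2
i=6 t=6 v=9: → [5,10); WM=7
i=7 t=12 v=7: → [10,15); WM=7
i=8 t=14 v=3: → [10,15); WM=12; [5,10) fires=3
i=9 t=8 v=4: → [5,10); WM=12
i=10 t=14 v=6: → [10,15); WM=12
i=11 t=16 v=1: → [15,20); WM=14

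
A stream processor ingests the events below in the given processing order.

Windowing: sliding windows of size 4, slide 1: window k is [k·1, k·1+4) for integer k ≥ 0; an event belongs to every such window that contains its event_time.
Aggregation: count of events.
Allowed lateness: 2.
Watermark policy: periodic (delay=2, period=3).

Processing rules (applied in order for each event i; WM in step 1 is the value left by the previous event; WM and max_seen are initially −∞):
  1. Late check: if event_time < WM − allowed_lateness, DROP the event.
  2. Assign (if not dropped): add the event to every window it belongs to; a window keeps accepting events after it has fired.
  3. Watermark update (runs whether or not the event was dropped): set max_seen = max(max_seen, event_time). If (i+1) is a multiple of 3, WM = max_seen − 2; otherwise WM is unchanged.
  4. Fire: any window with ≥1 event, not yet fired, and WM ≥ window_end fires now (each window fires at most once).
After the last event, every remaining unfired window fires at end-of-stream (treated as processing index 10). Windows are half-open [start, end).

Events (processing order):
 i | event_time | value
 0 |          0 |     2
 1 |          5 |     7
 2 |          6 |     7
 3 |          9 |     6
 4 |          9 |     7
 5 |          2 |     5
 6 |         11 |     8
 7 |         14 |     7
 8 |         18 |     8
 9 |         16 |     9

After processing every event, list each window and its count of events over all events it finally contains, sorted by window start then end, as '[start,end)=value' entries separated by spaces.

[0,4)=2 [1,5)=1 [2,6)=2 [3,7)=2 [4,8)=2 [5,9)=2 [6,10)=3 [7,11)=2 [8,12)=3 [9,13)=3 [10,14)=1 [11,15)=2 [12,16)=1 [13,17)=2 [14,18)=2 [15,19)=2 [16,20)=2 [17,21)=1 [18,22)=1

i=0 t=0 v=2: → [0,4); WM=−∞
i=1 t=5 v=7: → [5,9),[4,8),[3,7),[2,6); WM=−∞
i=2 t=6 v=7: → [6,10),[5,9),[4,8),[3,7); WM=4; [0,4) fires=1
i=3 t=9 v=6: → [9,13),[8,12),[7,11),[6,10); WM=4
i=4 t=9 v=7: → [9,13),[8,12),[7,11),[6,10); WM=4
i=5 t=2 v=5: → [2,6),[1,5),[0,4); WM=7; [1,5) fires=1 [2,6) fires=2 [3,7) fires=2
i=6 t=11 v=8: → [11,15),[10,14),[9,13),[8,12); WM=7
i=7 t=14 v=7: → [14,18),[13,17),[12,16),[11,15); WM=7
i=8 t=18 v=8: → [18,22),[17,21),[16,20),[15,19); WM=16; [4,8) fires=2 [5,9) fires=2 [6,10) fires=3 [7,11) fires=2 [8,12) fires=3 [9,13) fires=3 [10,14) fires=1 [11,15) fires=2 [12,16) fires=1
i=9 t=16 v=9: → [16,20),[15,19),[14,18),[13,17); WM=16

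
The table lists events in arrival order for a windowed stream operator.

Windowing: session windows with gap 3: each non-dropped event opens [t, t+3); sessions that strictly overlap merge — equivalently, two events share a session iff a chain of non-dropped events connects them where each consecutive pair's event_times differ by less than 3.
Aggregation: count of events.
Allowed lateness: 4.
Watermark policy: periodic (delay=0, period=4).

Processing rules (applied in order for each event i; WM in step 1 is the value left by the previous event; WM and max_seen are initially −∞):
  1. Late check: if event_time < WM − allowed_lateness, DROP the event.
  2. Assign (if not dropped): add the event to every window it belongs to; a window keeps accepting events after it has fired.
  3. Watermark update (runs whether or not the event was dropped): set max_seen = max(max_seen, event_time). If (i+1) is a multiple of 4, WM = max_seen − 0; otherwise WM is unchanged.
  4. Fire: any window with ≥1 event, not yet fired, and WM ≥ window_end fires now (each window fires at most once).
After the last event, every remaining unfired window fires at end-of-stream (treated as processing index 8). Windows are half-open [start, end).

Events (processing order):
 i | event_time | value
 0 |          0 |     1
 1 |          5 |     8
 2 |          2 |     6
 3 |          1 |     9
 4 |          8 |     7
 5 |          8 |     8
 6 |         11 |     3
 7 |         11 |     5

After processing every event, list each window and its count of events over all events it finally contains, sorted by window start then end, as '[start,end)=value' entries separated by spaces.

i=0 t=0 v=1: → [0,3); WM=−∞
i=1 t=5 v=8: → [5,8); WM=−∞
i=2 t=2 v=6: → [0,5); WM=−∞
i=3 t=1 v=9: → [0,5); WM=5
i=4 t=8 v=7: → [8,11); WM=5
i=5 t=8 v=8: → [8,11); WM=5
i=6 t=11 v=3: → [11,14); WM=5
i=7 t=11 v=5: → [11,14); WM=11

[0,5)=3 [5,8)=1 [8,11)=2 [11,14)=2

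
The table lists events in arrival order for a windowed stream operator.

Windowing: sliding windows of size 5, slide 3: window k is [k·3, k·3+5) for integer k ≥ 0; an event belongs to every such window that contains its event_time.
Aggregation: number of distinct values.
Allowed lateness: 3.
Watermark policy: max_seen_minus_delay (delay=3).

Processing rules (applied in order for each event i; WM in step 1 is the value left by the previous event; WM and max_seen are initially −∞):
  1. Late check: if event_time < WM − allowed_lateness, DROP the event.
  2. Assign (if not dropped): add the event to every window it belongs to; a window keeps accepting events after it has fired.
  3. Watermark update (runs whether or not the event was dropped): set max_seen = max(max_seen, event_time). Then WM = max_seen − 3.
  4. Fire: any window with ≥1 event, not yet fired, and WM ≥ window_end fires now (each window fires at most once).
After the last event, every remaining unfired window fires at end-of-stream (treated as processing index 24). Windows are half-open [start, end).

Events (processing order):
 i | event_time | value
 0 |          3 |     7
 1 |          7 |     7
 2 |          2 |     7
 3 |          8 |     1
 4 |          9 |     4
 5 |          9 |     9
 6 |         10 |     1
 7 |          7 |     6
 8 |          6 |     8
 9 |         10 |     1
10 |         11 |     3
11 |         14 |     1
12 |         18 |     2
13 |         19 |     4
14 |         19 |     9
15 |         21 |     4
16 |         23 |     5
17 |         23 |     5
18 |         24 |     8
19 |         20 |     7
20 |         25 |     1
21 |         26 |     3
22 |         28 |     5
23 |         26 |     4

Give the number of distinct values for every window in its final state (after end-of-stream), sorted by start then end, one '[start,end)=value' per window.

[0,5)=1 [3,8)=3 [6,11)=6 [9,14)=4 [12,17)=1 [15,20)=3 [18,23)=4 [21,26)=4 [24,29)=5 [27,32)=1

i=0 t=3 v=7: → [3,8),[0,5); WM=0
i=1 t=7 v=7: → [6,11),[3,8); WM=4
i=2 t=2 v=7: → [0,5); WM=4
i=3 t=8 v=1: → [6,11); WM=5; [0,5) fires=1
i=4 t=9 v=4: → [9,14),[6,11); WM=6
i=5 t=9 v=9: → [9,14),[6,11); WM=6
i=6 t=10 v=1: → [9,14),[6,11); WM=7
i=7 t=7 v=6: → [6,11),[3,8); WM=7
i=8 t=6 v=8: → [6,11),[3,8); WM=7
i=9 t=10 v=1: → [9,14),[6,11); WM=7
i=10 t=11 v=3: → [9,14); WM=8; [3,8) fires=3
i=11 t=14 v=1: → [12,17); WM=11; [6,11) fires=6
i=12 t=18 v=2: → [18,23),[15,20); WM=15; [9,14) fires=4
i=13 t=19 v=4: → [18,23),[15,20); WM=16
i=14 t=19 v=9: → [18,23),[15,20); WM=16
i=15 t=21 v=4: → [21,26),[18,23); WM=18; [12,17) fires=1
i=16 t=23 v=5: → [21,26); WM=20; [15,20) fires=3
i=17 t=23 v=5: → [21,26); WM=20
i=18 t=24 v=8: → [24,29),[21,26); WM=21
i=19 t=20 v=7: → [18,23); WM=21
i=20 t=25 v=1: → [24,29),[21,26); WM=22
i=21 t=26 v=3: → [24,29); WM=23; [18,23) fires=4
i=22 t=28 v=5: → [27,32),[24,29); WM=25
i=23 t=26 v=4: → [24,29); WM=25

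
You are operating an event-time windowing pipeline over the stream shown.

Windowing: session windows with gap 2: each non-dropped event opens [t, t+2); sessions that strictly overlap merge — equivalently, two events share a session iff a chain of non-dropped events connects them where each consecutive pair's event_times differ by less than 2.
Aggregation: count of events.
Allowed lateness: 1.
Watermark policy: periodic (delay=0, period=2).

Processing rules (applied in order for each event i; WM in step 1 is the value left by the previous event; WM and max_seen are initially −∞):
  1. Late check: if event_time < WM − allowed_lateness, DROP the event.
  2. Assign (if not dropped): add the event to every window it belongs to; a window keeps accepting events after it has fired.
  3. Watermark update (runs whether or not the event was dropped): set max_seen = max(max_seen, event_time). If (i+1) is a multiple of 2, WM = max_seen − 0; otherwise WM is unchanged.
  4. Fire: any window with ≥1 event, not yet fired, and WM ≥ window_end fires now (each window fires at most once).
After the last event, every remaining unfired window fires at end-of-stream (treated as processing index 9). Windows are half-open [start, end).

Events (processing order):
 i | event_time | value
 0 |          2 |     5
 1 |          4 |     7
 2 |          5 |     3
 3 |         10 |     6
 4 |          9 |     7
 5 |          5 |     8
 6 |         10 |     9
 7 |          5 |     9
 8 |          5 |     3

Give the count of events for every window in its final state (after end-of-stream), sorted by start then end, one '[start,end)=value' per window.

[2,4)=1 [4,7)=2 [9,12)=3

i=0 t=2 v=5: → [2,4); WM=−∞
i=1 t=4 v=7: → [4,6); WM=4
i=2 t=5 v=3: → [4,7); WM=4
i=3 t=10 v=6: → [10,12); WM=10
i=4 t=9 v=7: → [9,12); WM=10
i=5 t=5 v=8: DROP (t<10-1); WM=10
i=6 t=10 v=9: → [9,12); WM=10
i=7 t=5 v=9: DROP (t<10-1); WM=10
i=8 t=5 v=3: DROP (t<10-1); WM=10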